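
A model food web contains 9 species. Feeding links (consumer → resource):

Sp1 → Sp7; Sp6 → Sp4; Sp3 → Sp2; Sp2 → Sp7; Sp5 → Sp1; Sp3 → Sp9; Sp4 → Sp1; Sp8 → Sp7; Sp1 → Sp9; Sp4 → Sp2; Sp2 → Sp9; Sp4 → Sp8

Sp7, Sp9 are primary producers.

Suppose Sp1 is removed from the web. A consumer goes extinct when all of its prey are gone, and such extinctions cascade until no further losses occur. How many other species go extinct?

1

Remove Sp1.
Round 1: Sp5 (all prey gone) → extinct.
No further losses. Total secondary extinctions: 1.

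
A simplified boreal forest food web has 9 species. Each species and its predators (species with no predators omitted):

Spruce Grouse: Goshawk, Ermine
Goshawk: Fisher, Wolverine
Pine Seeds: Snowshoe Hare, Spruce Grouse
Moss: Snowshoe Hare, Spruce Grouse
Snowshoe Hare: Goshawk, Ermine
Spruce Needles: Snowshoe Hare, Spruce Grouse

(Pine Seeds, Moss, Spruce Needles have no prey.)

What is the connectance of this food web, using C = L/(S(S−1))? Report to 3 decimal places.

C = 0.167

The web has S = 9 species and L = 12 feeding links.
C = L / (S(S−1)) = 12 / 72 = 0.1667 ≈ 0.167.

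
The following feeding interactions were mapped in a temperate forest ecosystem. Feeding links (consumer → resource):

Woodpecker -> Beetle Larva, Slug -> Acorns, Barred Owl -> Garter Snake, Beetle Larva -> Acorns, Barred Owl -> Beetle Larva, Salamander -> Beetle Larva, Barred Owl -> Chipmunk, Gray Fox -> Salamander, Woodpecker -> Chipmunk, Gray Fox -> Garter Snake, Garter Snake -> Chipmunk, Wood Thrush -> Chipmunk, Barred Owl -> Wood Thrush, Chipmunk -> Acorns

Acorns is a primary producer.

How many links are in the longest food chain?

3 links

One longest chain: Acorns → Chipmunk → Garter Snake → Barred Owl.
It has 4 species and 3 links.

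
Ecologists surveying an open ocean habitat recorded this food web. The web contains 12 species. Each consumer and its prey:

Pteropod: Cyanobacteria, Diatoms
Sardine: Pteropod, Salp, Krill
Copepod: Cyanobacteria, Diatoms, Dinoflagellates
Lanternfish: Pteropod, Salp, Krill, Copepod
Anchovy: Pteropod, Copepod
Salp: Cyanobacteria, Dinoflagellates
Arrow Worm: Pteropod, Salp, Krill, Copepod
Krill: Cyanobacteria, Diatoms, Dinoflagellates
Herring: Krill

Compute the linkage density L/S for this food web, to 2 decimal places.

There are L = 24 links among S = 12 species.
L/S = 24/12 = 2.0000 ≈ 2.00.

L/S = 2.00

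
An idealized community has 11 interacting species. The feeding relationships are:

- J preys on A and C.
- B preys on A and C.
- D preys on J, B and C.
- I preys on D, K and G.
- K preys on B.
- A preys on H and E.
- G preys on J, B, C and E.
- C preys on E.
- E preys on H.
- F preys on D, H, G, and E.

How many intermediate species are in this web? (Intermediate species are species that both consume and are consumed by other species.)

Intermediate species (has both prey and predators): E, A, C, B, J, G, D, K.
Count: 8.

8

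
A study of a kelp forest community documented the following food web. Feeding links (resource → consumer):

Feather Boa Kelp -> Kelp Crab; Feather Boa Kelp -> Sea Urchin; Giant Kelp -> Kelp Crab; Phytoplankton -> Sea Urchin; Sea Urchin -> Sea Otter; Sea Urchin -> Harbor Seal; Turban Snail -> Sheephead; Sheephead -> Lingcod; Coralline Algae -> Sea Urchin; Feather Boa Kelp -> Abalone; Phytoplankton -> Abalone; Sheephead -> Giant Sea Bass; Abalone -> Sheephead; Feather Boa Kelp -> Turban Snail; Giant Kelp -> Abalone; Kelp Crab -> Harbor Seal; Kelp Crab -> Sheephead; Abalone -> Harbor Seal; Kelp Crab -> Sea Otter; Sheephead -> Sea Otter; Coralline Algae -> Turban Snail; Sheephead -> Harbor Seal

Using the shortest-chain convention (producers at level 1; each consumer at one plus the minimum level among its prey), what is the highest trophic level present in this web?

4

Producers (level 1): Phytoplankton, Coralline Algae, Giant Kelp, Feather Boa Kelp.
Following each consumer down to its lowest-level prey: Coralline Algae → Turban Snail → Sheephead → Giant Sea Bass (levels 1 through 4).
All prey of Giant Sea Bass (Sheephead 3) are at level 3 or above, so Giant Sea Bass is at level 1 + 3 = 4.
Every consumer has at least one prey at level 3 or below, so none exceeds level 4.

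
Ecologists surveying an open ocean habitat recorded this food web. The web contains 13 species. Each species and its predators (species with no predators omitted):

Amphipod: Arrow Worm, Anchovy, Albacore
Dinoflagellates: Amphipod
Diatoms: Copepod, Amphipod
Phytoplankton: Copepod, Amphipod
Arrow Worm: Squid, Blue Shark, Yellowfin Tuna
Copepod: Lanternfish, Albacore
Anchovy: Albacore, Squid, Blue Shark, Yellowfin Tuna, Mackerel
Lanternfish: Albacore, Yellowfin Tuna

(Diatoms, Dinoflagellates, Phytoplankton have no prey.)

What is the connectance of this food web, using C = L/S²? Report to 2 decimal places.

C = 0.12

The web has S = 13 species and L = 20 feeding links.
C = L / S² = 20 / 169 = 0.1183 ≈ 0.12.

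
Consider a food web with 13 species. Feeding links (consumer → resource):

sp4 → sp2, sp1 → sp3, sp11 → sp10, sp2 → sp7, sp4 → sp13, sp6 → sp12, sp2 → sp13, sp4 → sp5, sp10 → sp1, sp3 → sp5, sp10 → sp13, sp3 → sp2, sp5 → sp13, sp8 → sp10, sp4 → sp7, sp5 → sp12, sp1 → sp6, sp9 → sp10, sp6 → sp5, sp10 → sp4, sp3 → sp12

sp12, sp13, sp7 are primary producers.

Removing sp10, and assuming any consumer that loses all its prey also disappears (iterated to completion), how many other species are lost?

Remove sp10.
Round 1: sp11 (all prey gone), sp9 (all prey gone), sp8 (all prey gone) → extinct.
No further losses. Total secondary extinctions: 3.

3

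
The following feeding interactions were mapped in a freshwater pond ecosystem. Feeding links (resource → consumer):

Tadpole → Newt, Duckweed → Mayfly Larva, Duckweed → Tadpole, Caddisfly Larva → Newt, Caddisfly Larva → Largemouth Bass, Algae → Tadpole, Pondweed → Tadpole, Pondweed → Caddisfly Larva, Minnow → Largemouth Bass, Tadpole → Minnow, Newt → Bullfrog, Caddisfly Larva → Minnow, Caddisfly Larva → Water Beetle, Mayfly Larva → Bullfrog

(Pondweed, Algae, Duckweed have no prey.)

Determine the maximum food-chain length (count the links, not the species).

3 links

One longest chain: Pondweed → Caddisfly Larva → Newt → Bullfrog.
It has 4 species and 3 links.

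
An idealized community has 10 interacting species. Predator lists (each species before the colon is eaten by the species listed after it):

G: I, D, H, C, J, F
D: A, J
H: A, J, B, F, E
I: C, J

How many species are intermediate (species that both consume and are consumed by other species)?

3

Intermediate species (has both prey and predators): I, D, H.
Count: 3.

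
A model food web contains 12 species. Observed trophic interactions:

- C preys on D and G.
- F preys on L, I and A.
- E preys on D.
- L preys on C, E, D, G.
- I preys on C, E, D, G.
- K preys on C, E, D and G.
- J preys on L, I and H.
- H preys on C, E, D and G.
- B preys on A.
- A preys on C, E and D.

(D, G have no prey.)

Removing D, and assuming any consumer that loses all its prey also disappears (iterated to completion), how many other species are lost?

1

Remove D.
Round 1: E (all prey gone) → extinct.
No further losses. Total secondary extinctions: 1.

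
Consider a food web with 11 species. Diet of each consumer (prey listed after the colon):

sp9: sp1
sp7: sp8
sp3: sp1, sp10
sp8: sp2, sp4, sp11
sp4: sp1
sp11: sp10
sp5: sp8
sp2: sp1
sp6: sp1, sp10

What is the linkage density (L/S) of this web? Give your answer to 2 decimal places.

There are L = 13 links among S = 11 species.
L/S = 13/11 = 1.1818 ≈ 1.18.

L/S = 1.18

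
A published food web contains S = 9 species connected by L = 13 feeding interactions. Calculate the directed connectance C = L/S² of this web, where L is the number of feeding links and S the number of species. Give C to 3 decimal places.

C = 0.160

The web has S = 9 species and L = 13 feeding links.
C = L / S² = 13 / 81 = 0.1605 ≈ 0.160.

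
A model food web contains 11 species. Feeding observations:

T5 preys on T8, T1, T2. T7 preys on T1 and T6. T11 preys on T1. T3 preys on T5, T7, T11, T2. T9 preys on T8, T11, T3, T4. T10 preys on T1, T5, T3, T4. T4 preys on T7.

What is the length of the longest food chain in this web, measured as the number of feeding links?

One longest chain: T8 → T5 → T3 → T9.
It has 4 species and 3 links.

3 links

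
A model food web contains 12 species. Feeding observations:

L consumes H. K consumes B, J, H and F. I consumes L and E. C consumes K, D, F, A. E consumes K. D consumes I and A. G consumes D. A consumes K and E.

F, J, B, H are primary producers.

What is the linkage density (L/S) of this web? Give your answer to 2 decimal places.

There are L = 17 links among S = 12 species.
L/S = 17/12 = 1.4167 ≈ 1.42.

L/S = 1.42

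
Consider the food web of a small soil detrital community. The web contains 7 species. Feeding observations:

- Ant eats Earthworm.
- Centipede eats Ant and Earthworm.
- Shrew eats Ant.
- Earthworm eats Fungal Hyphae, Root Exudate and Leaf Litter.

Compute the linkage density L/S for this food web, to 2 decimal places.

There are L = 7 links among S = 7 species.
L/S = 7/7 = 1.0000 ≈ 1.00.

L/S = 1.00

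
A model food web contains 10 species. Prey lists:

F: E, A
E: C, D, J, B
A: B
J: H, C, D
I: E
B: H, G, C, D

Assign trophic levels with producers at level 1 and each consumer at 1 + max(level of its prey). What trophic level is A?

H is a producer → level 1.
B eats H (level 1); other prey at levels: G 1, C 1, D 1 → level 2.
A eats B → level 3.

Trophic level 3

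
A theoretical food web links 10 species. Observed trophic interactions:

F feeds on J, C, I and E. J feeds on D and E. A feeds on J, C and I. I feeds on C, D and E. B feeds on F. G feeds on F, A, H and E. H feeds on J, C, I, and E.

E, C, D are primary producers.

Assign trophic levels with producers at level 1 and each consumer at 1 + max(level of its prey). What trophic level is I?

Trophic level 2

E is a producer → level 1.
I eats E (level 1); other prey at levels: C 1, D 1 → level 2.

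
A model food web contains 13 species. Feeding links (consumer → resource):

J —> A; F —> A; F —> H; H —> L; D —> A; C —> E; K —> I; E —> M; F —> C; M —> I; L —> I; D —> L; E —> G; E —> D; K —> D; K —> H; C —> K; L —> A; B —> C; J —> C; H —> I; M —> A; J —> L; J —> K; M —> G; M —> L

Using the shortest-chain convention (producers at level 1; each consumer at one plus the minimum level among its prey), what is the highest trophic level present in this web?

4

Producers (level 1): A, G, I.
Following each consumer down to its lowest-level prey: I → K → C → B (levels 1 through 4).
All prey of B (C 3) are at level 3 or above, so B is at level 1 + 3 = 4.
Every consumer has at least one prey at level 3 or below, so none exceeds level 4.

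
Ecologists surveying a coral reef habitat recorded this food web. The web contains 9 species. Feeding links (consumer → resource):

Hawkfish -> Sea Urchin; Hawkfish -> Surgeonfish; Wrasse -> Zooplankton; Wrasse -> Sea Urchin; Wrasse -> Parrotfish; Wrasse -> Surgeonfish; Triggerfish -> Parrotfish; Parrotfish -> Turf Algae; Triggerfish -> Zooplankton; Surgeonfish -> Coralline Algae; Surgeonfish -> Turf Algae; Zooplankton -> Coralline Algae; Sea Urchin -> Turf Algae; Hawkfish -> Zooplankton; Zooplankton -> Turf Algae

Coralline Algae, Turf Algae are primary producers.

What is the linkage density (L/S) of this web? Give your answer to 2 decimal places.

There are L = 15 links among S = 9 species.
L/S = 15/9 = 1.6667 ≈ 1.67.

L/S = 1.67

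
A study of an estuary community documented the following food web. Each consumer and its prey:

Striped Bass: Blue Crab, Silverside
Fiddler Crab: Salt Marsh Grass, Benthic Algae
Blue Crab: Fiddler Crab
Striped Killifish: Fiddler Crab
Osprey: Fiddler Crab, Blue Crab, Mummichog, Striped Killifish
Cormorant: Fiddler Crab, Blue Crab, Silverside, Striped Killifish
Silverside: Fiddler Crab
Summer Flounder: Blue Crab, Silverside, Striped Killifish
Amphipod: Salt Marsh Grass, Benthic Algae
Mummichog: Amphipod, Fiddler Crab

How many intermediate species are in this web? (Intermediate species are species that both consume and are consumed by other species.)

6

Intermediate species (has both prey and predators): Amphipod, Fiddler Crab, Blue Crab, Mummichog, Silverside, Striped Killifish.
Count: 6.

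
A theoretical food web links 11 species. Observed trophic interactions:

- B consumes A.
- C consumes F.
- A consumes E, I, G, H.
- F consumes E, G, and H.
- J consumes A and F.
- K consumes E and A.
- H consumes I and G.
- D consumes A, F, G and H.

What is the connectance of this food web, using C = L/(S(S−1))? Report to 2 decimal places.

C = 0.17

The web has S = 11 species and L = 19 feeding links.
C = L / (S(S−1)) = 19 / 110 = 0.1727 ≈ 0.17.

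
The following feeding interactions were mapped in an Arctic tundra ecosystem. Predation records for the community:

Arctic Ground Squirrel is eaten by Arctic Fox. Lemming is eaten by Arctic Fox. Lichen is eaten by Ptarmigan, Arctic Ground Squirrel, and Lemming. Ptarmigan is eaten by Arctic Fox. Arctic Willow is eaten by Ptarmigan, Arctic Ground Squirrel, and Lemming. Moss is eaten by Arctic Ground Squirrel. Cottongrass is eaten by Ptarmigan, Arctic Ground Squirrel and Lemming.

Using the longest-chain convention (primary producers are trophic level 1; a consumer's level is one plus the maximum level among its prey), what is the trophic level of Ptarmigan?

Trophic level 2

Lichen is a producer → level 1.
Ptarmigan eats Lichen (level 1); other prey at levels: Arctic Willow 1, Cottongrass 1 → level 2.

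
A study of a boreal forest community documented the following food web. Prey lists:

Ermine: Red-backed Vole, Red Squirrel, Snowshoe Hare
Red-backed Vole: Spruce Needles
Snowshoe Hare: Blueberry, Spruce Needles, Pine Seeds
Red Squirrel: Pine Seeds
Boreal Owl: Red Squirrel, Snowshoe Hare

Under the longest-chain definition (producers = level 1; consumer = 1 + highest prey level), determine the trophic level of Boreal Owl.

Pine Seeds is a producer → level 1.
Red Squirrel eats Pine Seeds → level 2.
Boreal Owl eats Red Squirrel (level 2); other prey at levels: Snowshoe Hare 2 → level 3.

Trophic level 3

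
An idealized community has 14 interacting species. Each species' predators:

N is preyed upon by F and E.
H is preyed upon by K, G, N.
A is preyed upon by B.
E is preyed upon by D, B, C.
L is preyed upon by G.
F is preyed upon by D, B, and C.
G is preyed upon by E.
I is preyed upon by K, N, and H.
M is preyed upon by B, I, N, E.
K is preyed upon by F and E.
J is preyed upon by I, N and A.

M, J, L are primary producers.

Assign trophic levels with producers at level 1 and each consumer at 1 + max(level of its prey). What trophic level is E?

Trophic level 5

M is a producer → level 1.
I eats M (level 1); other prey at levels: J 1 → level 2.
H eats I → level 3.
G eats H (level 3); other prey at levels: L 1 → level 4.
E eats G (level 4); other prey at levels: M 1, K 4, N 4 → level 5.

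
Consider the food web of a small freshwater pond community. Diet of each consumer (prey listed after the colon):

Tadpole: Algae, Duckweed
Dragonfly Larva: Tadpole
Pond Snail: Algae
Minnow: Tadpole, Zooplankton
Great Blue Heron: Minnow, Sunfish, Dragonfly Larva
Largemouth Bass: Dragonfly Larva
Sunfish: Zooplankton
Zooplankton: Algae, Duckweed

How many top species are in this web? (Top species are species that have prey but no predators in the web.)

3

Top species (has prey, but nothing eats it): Pond Snail, Largemouth Bass, Great Blue Heron.
Count: 3.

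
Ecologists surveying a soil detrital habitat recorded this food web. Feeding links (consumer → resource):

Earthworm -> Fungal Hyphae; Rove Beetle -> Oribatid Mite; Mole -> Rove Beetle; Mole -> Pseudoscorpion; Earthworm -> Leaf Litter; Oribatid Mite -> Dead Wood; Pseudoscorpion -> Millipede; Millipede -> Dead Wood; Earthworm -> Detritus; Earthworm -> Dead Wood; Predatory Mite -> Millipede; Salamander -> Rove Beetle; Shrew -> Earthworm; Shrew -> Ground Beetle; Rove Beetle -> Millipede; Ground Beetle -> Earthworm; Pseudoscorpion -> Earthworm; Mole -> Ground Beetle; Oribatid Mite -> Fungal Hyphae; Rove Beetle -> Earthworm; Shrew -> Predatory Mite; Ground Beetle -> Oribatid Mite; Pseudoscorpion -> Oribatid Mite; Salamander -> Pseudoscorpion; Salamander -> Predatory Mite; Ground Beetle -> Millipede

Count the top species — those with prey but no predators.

Top species (has prey, but nothing eats it): Salamander, Mole, Shrew.
Count: 3.

3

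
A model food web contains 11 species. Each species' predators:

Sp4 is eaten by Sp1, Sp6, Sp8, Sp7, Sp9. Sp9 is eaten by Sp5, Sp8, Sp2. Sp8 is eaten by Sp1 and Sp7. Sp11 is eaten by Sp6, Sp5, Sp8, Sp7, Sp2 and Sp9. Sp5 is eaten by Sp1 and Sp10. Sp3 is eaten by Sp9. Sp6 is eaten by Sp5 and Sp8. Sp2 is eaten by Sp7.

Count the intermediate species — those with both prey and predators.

5

Intermediate species (has both prey and predators): Sp9, Sp6, Sp5, Sp8, Sp2.
Count: 5.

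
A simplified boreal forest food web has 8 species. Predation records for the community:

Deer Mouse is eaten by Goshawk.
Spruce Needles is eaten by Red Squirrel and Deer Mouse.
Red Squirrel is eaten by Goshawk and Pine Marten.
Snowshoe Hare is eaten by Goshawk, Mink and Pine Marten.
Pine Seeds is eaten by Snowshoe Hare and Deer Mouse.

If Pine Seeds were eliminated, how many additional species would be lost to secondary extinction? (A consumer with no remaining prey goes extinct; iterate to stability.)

Remove Pine Seeds.
Round 1: Snowshoe Hare (all prey gone) → extinct.
Round 2: Mink (all prey gone) → extinct.
No further losses. Total secondary extinctions: 2.

2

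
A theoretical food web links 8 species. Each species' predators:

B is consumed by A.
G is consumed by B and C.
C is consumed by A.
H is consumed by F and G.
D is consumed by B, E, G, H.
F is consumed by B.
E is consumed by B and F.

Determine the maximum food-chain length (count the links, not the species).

One longest chain: D → H → G → B → A.
It has 5 species and 4 links.

4 links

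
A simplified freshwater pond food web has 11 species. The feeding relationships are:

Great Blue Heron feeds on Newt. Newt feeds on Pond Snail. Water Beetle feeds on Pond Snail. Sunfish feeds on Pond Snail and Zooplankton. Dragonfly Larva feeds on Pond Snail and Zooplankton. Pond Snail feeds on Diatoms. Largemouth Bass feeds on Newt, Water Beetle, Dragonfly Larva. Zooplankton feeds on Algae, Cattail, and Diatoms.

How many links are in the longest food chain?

3 links

One longest chain: Diatoms → Pond Snail → Newt → Great Blue Heron.
It has 4 species and 3 links.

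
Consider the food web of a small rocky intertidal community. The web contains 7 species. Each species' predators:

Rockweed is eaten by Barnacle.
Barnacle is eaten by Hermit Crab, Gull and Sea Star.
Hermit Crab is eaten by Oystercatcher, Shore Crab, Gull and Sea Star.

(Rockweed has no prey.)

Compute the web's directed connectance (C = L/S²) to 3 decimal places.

C = 0.163

The web has S = 7 species and L = 8 feeding links.
C = L / S² = 8 / 49 = 0.1633 ≈ 0.163.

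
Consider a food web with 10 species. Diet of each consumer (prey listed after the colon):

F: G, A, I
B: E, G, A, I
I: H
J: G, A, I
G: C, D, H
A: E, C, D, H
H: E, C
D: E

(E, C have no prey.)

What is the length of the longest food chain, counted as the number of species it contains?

4 species

One longest chain: E → D → G → J.
It has 4 species and 3 links.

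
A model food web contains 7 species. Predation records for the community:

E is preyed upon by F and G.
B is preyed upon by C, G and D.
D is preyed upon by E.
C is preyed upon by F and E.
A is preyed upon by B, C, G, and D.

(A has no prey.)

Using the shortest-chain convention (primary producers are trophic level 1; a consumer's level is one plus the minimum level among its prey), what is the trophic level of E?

A is a producer → level 1.
D eats A → level 2.
E eats D → level 3.
No prey of E is below level 2, so 3 is the minimum.

Trophic level 3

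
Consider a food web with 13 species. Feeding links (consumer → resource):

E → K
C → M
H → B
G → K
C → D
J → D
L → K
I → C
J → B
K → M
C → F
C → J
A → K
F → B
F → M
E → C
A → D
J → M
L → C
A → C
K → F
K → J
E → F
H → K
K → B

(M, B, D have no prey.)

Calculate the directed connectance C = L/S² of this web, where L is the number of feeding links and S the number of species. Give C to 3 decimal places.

C = 0.148

The web has S = 13 species and L = 25 feeding links.
C = L / S² = 25 / 169 = 0.1479 ≈ 0.148.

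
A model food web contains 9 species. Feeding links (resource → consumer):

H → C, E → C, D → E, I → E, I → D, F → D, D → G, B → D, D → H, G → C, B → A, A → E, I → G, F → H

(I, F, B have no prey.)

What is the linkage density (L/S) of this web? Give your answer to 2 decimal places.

L/S = 1.56

There are L = 14 links among S = 9 species.
L/S = 14/9 = 1.5556 ≈ 1.56.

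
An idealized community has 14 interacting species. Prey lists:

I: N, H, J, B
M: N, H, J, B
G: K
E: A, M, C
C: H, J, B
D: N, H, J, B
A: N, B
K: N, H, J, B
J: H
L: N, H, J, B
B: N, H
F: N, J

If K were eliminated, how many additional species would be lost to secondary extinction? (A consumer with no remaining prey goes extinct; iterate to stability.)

1

Remove K.
Round 1: G (all prey gone) → extinct.
No further losses. Total secondary extinctions: 1.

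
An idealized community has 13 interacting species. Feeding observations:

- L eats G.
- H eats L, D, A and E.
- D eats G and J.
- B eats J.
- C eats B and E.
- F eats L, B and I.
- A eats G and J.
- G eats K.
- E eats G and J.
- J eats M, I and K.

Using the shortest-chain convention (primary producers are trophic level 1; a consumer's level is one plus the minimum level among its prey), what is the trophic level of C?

K is a producer → level 1.
J eats K → level 2.
B eats J → level 3.
C eats B → level 4.
No prey of C is below level 3, so 4 is the minimum.

Trophic level 4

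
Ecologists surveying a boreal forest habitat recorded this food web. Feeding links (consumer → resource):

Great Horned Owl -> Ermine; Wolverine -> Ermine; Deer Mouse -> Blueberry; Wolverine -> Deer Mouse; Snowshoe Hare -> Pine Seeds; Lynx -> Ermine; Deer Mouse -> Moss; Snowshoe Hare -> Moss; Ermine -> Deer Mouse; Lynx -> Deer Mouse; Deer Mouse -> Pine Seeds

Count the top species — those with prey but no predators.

Top species (has prey, but nothing eats it): Snowshoe Hare, Wolverine, Lynx, Great Horned Owl.
Count: 4.

4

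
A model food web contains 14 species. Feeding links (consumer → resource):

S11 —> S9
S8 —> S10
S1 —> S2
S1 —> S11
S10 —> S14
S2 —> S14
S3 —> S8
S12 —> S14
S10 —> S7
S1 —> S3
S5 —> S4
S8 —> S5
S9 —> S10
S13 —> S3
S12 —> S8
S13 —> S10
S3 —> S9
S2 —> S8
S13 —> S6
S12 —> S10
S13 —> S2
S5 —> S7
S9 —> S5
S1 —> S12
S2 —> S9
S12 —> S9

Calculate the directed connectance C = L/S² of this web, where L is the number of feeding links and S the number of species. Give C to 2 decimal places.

The web has S = 14 species and L = 26 feeding links.
C = L / S² = 26 / 196 = 0.1327 ≈ 0.13.

C = 0.13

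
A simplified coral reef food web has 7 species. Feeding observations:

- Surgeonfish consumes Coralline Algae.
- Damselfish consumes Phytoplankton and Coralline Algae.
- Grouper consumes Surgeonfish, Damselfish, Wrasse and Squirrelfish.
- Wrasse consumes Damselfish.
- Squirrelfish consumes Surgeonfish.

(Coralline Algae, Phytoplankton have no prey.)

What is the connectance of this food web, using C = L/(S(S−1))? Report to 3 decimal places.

The web has S = 7 species and L = 9 feeding links.
C = L / (S(S−1)) = 9 / 42 = 0.2143 ≈ 0.214.

C = 0.214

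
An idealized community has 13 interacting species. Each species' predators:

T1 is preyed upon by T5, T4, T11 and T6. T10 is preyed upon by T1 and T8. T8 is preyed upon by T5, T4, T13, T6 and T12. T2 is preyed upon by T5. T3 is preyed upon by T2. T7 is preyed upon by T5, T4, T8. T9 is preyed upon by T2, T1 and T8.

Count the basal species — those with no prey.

4

Basal species (no prey listed): T7, T9, T10, T3.
Count: 4.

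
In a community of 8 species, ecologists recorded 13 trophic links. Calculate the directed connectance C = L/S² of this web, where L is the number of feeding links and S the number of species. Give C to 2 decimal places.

C = 0.20

The web has S = 8 species and L = 13 feeding links.
C = L / S² = 13 / 64 = 0.2031 ≈ 0.20.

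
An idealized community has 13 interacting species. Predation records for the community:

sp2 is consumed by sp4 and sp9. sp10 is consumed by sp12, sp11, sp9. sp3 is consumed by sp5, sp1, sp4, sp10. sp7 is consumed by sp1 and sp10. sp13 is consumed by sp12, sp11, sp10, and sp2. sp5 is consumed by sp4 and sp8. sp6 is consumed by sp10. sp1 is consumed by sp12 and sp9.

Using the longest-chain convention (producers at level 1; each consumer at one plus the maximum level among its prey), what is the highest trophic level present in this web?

Producers (level 1): sp7, sp3, sp6, sp13.
sp13 → sp2 → sp4 gives sp4 level 3.
No species has a prey at level 3, so no species reaches level 4.

3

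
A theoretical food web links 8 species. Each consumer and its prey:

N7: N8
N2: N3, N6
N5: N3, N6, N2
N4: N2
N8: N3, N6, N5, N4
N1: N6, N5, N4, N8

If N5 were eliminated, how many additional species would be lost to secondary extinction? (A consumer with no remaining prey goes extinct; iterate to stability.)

0

Remove N5.
Every predator of it retains at least one other prey: N8 still has N3, N6, N4; N1 still has N6, N4, N8.
No consumer loses all prey, so no secondary extinctions occur.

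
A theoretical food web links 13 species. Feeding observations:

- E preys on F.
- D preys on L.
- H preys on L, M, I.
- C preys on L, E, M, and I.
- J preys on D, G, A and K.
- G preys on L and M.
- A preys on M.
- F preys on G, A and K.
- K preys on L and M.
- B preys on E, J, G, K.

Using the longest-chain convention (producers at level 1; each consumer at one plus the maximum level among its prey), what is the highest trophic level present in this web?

5

Producers (level 1): M, L, I.
M → G → F → E → C gives C level 5.
No species has a prey at level 5, so no species reaches level 6.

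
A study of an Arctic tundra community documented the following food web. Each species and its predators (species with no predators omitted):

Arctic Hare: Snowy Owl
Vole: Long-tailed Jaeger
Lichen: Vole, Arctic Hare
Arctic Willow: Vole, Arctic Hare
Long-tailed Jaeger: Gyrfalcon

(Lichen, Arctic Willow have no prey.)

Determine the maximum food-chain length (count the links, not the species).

3 links

One longest chain: Lichen → Vole → Long-tailed Jaeger → Gyrfalcon.
It has 4 species and 3 links.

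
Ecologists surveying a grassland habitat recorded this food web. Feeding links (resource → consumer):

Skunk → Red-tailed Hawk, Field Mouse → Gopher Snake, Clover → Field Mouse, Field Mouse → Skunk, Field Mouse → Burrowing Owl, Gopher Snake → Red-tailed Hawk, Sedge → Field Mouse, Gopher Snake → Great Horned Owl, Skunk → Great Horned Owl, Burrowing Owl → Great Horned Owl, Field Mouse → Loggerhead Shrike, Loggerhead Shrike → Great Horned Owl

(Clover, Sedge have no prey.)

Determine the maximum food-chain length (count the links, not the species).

3 links

One longest chain: Clover → Field Mouse → Gopher Snake → Great Horned Owl.
It has 4 species and 3 links.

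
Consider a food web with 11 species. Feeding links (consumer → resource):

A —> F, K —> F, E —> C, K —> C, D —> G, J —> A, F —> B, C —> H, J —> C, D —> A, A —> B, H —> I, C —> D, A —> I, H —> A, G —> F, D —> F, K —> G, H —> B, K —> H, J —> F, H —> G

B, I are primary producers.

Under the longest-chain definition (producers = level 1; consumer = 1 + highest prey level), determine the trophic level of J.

B is a producer → level 1.
F eats B → level 2.
G eats F → level 3.
D eats G (level 3); other prey at levels: F 2, A 3 → level 4.
C eats D (level 4); other prey at levels: H 4 → level 5.
J eats C (level 5); other prey at levels: F 2, A 3 → level 6.

Trophic level 6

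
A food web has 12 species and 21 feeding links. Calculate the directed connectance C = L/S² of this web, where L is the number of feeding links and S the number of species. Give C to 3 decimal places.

C = 0.146

The web has S = 12 species and L = 21 feeding links.
C = L / S² = 21 / 144 = 0.1458 ≈ 0.146.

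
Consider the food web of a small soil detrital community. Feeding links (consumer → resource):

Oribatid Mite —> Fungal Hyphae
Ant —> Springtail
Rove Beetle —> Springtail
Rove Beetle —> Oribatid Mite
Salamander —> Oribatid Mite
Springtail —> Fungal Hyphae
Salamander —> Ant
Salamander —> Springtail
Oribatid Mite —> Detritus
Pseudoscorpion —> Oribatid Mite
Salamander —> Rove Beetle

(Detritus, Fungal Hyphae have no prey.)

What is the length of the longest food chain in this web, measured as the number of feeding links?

3 links

One longest chain: Fungal Hyphae → Springtail → Ant → Salamander.
It has 4 species and 3 links.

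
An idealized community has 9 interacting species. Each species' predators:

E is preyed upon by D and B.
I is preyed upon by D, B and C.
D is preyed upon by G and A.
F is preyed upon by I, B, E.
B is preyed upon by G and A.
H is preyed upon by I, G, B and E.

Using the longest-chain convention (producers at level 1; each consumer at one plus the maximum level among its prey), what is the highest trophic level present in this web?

4

Producers (level 1): H, F.
H → E → D → A gives A level 4.
No species has a prey at level 4, so no species reaches level 5.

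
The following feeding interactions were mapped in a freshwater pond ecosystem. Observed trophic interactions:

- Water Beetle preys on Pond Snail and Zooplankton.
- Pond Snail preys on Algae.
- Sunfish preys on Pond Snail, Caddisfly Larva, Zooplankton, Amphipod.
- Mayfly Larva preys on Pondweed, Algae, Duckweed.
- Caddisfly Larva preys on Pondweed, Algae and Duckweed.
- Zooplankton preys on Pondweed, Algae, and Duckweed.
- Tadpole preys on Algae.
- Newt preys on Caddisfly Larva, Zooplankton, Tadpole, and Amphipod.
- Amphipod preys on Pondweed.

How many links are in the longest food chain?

One longest chain: Algae → Pond Snail → Sunfish.
It has 3 species and 2 links.

2 links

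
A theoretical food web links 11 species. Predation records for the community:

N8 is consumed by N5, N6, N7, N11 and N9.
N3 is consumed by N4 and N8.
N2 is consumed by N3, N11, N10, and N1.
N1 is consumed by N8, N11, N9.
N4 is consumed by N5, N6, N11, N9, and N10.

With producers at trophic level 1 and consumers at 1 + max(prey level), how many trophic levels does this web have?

4

Producers (level 1): N2.
N2 → N3 → N4 → N10 gives N10 level 4.
No species has a prey at level 4, so no species reaches level 5.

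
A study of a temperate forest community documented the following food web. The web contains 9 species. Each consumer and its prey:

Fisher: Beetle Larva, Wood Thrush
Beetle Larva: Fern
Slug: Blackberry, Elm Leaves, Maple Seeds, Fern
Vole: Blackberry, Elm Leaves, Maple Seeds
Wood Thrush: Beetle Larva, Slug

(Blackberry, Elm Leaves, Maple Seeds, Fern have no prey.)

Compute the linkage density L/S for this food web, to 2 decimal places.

There are L = 12 links among S = 9 species.
L/S = 12/9 = 1.3333 ≈ 1.33.

L/S = 1.33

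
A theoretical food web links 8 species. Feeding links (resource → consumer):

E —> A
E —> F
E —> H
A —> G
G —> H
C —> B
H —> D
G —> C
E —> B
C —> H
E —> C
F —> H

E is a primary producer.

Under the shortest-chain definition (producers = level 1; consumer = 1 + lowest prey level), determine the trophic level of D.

Trophic level 3

E is a producer → level 1.
H eats E → level 2.
D eats H → level 3.
No prey of D is below level 2, so 3 is the minimum.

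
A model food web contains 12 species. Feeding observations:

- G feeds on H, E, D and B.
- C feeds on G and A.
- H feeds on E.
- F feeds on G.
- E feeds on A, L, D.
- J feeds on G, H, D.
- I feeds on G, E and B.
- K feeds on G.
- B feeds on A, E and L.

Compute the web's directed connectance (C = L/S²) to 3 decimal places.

The web has S = 12 species and L = 21 feeding links.
C = L / S² = 21 / 144 = 0.1458 ≈ 0.146.

C = 0.146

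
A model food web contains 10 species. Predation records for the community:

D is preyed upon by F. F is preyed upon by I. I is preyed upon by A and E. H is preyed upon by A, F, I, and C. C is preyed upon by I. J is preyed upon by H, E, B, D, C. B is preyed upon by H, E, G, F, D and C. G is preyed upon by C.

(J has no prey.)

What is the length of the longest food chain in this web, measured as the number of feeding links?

One longest chain: J → B → D → F → I → E.
It has 6 species and 5 links.

5 links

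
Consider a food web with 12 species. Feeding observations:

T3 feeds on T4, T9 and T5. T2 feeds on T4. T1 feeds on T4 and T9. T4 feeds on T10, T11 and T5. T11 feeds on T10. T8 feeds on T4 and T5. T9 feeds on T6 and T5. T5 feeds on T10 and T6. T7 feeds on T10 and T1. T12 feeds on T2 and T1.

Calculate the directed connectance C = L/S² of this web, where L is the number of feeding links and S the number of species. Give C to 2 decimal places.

The web has S = 12 species and L = 20 feeding links.
C = L / S² = 20 / 144 = 0.1389 ≈ 0.14.

C = 0.14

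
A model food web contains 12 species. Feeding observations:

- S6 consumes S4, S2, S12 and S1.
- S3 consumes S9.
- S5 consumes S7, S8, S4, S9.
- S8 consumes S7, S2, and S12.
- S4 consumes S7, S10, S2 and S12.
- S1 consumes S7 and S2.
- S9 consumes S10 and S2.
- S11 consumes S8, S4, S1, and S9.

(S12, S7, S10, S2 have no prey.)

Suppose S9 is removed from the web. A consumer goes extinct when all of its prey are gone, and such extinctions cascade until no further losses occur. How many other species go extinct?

Remove S9.
Round 1: S3 (all prey gone) → extinct.
No further losses. Total secondary extinctions: 1.

1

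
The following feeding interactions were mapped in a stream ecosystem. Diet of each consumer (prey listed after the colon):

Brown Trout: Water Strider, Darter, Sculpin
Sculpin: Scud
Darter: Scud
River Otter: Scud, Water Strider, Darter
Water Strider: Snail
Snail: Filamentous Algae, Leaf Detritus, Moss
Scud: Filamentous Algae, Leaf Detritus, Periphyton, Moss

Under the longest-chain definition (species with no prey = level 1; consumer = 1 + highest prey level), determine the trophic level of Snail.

Filamentous Algae has no prey (basal) → level 1.
Snail eats Filamentous Algae (level 1); other prey at levels: Leaf Detritus 1, Moss 1 → level 2.

Trophic level 2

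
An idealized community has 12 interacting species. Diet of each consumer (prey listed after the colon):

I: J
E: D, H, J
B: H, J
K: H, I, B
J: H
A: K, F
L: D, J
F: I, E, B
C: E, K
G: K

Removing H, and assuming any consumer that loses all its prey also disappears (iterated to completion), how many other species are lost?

5

Remove H.
Round 1: J (all prey gone) → extinct.
Round 2: I (all prey gone), B (all prey gone) → extinct.
Round 3: K (all prey gone) → extinct.
Round 4: G (all prey gone) → extinct.
No further losses. Total secondary extinctions: 5.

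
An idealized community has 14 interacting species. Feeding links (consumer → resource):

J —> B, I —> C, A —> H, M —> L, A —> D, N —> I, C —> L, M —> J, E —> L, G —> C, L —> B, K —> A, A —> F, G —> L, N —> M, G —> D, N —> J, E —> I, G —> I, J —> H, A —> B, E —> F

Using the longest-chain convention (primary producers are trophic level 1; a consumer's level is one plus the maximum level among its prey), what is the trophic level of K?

Trophic level 3

D is a producer → level 1.
A eats D (level 1); other prey at levels: B 1, F 1, H 1 → level 2.
K eats A → level 3.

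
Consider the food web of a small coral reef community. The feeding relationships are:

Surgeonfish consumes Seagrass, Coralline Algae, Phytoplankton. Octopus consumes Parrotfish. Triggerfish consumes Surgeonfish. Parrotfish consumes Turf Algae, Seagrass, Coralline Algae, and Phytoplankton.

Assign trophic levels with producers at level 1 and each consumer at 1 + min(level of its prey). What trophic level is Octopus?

Turf Algae is a producer → level 1.
Parrotfish eats Turf Algae → level 2.
Octopus eats Parrotfish → level 3.
No prey of Octopus is below level 2, so 3 is the minimum.

Trophic level 3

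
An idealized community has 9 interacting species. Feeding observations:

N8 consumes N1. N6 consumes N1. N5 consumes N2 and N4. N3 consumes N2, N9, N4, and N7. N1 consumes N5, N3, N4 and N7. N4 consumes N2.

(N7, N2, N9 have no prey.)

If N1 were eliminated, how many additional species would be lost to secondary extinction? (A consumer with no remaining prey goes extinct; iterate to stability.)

Remove N1.
Round 1: N6 (all prey gone), N8 (all prey gone) → extinct.
No further losses. Total secondary extinctions: 2.

2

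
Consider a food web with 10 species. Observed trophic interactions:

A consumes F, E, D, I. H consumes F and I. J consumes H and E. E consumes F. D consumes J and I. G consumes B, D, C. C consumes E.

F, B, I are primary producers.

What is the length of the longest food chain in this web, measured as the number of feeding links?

One longest chain: F → H → J → D → A.
It has 5 species and 4 links.

4 links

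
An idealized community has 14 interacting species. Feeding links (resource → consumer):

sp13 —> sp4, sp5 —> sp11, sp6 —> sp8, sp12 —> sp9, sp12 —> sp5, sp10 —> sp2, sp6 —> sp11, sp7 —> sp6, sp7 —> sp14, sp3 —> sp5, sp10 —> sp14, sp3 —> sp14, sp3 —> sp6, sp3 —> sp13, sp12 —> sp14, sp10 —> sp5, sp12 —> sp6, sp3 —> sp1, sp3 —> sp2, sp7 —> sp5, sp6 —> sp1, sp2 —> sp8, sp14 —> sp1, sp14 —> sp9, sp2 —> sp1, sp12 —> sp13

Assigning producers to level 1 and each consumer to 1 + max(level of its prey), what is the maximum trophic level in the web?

Producers (level 1): sp10, sp7, sp12, sp3.
sp10 → sp14 → sp1 gives sp1 level 3.
No species has a prey at level 3, so no species reaches level 4.

3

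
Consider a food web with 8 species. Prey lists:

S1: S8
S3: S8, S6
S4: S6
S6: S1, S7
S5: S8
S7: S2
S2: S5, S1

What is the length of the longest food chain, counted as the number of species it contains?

One longest chain: S8 → S5 → S2 → S7 → S6 → S3.
It has 6 species and 5 links.

6 species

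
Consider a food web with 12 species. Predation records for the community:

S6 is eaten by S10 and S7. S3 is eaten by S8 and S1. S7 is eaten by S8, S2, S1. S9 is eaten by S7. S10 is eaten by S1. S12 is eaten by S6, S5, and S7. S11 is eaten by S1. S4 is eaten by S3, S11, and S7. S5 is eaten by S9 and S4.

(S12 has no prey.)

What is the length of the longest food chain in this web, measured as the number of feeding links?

One longest chain: S12 → S5 → S4 → S7 → S2.
It has 5 species and 4 links.

4 links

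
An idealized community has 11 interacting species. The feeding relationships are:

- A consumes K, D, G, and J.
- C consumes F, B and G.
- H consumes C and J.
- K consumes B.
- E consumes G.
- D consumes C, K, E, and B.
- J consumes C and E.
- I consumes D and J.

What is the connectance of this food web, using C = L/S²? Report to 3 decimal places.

The web has S = 11 species and L = 19 feeding links.
C = L / S² = 19 / 121 = 0.1570 ≈ 0.157.

C = 0.157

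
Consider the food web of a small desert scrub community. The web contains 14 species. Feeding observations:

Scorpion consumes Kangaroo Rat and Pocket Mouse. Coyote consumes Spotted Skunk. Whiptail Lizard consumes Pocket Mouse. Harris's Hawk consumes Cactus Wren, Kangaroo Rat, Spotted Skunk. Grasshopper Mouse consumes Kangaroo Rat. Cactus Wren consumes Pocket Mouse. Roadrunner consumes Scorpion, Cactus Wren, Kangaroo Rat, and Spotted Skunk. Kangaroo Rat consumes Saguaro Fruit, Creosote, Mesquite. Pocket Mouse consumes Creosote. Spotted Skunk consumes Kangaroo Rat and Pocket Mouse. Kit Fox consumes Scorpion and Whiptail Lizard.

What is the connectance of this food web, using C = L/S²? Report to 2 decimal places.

The web has S = 14 species and L = 21 feeding links.
C = L / S² = 21 / 196 = 0.1071 ≈ 0.11.

C = 0.11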